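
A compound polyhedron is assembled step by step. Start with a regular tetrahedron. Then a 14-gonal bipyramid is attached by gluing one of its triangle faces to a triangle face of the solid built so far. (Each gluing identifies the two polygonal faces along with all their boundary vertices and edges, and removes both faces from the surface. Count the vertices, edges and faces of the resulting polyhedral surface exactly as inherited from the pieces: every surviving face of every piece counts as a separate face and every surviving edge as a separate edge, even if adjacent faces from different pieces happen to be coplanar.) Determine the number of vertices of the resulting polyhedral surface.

17

A regular tetrahedron: V=4, E=6, F=4.
Attach a 14-gonal bipyramid (V=16, E=42, F=28) along a 3-gon: merge 3 vertices and 3 edges, delete both glued faces → V=17, E=45, F=30.
Check: V − E + F = 17 − 45 + 30 = 2.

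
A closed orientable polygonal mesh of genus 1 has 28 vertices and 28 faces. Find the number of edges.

56

For a closed orientable surface of genus 1, χ = 2 − 2·1 = 0.
E = V + F − (0) = 28 + 28 − (0) = 56.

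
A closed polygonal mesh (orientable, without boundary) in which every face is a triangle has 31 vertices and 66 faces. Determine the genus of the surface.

2

Every face is a triangle, so 2E = 3·66 = 198, giving E = 99.
χ = V − E + F = 31 − 99 + 66 = -2.
For a closed orientable surface χ = 2 − 2g, so g = (2 − (-2))/2 = 2.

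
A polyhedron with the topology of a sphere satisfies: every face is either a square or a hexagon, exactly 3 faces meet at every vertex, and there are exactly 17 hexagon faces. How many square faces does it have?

Let x be the number of squares; then F = 17 + x.
Edge–face incidences: 2E = 6·17 + 4·x = 102 + 4x.
Every vertex has degree 3, so 3V = 2E.
Euler: V − E + F = 2 ⇒ (2E)/3 − E + (17 + x) = 2.
Multiply by 6: 2·(2E) − 3·(2E) + 6·(17 + x) = 12, i.e. 102 + 6x − (102 + 4x) = 12.
Collecting terms: 2x = 12, so x = 6.
Then 2E = 102 + 4·6 = 126, so E = 63, V = 2E/3 = 42, F = 17 + 6 = 23.

6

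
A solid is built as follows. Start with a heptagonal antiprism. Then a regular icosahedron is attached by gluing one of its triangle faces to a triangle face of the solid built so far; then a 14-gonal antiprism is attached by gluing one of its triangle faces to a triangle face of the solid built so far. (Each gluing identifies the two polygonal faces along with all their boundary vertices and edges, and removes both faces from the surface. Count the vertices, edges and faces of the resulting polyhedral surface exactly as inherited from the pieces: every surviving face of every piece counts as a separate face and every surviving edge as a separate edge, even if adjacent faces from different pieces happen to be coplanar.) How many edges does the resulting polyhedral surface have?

A heptagonal antiprism: V=14, E=28, F=16.
Attach a regular icosahedron (V=12, E=30, F=20) along a 3-gon: merge 3 vertices and 3 edges, delete both glued faces → V=23, E=55, F=34.
Attach a 14-gonal antiprism (V=28, E=56, F=30) along a 3-gon: merge 3 vertices and 3 edges, delete both glued faces → V=48, E=108, F=62.
Check: V − E + F = 48 − 108 + 62 = 2.

108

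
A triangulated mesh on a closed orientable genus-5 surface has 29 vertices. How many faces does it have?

χ = 2 − 2·5 = -8, and every face is a triangle so 3F = 2E.
V − E + F = -8 with E = 3F/2 gives 29 − (3/2 − 1)·F = -8, so F = 74 and E = 111.

74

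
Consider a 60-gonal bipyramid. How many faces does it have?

A bipyramid over an n-gon has 2n triangular faces and n + 2 vertices: V = 60 + 2 = 62, E = 3·60 = 180, F = 2·60 = 120.

120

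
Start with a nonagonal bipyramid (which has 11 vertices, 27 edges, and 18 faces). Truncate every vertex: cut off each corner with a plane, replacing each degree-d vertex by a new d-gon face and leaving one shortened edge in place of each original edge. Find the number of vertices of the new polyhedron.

Truncation replaces each original edge-end by a new vertex, so V′ = 2E = 54.
Each original edge survives, and each old vertex of degree d contributes d new edges; summing degrees gives Σd = 2E, so E′ = E + 2E = 3E = 81.
Each original face survives and each original vertex becomes one new face: F′ = F + V = 29.

54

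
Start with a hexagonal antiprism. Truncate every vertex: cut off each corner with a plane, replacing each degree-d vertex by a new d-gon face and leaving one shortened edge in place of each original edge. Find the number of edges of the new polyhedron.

72

The base solid has V = 12, E = 24, F = 14.
Truncation replaces each original edge-end by a new vertex, so V′ = 2E = 48.
Each original edge survives, and each old vertex of degree d contributes d new edges; summing degrees gives Σd = 2E, so E′ = E + 2E = 3E = 72.
Each original face survives and each original vertex becomes one new face: F′ = F + V = 26.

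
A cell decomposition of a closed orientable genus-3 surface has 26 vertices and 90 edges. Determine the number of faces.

60

For a closed orientable surface of genus 3, χ = 2 − 2·3 = -4.
F = -4 − V + E = -4 − 26 + 90 = 60.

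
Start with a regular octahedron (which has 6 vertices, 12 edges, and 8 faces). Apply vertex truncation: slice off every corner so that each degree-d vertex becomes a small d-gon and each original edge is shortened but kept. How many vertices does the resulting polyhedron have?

Truncation replaces each original edge-end by a new vertex, so V′ = 2E = 24.
Each original edge survives, and each old vertex of degree d contributes d new edges; summing degrees gives Σd = 2E, so E′ = E + 2E = 3E = 36.
Each original face survives and each original vertex becomes one new face: F′ = F + V = 14.

24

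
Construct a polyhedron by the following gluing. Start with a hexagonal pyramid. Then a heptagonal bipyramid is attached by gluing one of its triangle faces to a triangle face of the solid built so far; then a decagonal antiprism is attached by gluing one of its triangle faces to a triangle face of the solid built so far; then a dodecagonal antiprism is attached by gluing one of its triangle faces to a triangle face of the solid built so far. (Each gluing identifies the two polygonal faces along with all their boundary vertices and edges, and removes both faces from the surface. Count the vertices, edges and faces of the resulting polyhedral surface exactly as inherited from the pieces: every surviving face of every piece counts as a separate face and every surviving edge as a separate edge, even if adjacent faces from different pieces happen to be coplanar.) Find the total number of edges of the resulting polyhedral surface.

A hexagonal pyramid: V=7, E=12, F=7.
Attach a heptagonal bipyramid (V=9, E=21, F=14) along a 3-gon: merge 3 vertices and 3 edges, delete both glued faces → V=13, E=30, F=19.
Attach a decagonal antiprism (V=20, E=40, F=22) along a 3-gon: merge 3 vertices and 3 edges, delete both glued faces → V=30, E=67, F=39.
Attach a dodecagonal antiprism (V=24, E=48, F=26) along a 3-gon: merge 3 vertices and 3 edges, delete both glued faces → V=51, E=112, F=63.
Check: V − E + F = 51 − 112 + 63 = 2.

112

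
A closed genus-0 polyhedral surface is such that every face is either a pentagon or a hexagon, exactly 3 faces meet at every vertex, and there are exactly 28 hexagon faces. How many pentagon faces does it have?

Let x be the number of pentagons; then F = 28 + x.
Edge–face incidences: 2E = 6·28 + 5·x = 168 + 5x.
Every vertex has degree 3, so 3V = 2E.
Euler: V − E + F = 2 ⇒ (2E)/3 − E + (28 + x) = 2.
Multiply by 6: 2·(2E) − 3·(2E) + 6·(28 + x) = 12, i.e. 168 + 6x − (168 + 5x) = 12.
Collecting terms: x = 12.
Then 2E = 168 + 5·12 = 228, so E = 114, V = 2E/3 = 76, F = 28 + 12 = 40.

12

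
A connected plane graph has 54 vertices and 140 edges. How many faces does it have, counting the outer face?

Euler's formula for a connected plane graph: V − E + F = 2, so F = 2 − 54 + 140 = 88.

88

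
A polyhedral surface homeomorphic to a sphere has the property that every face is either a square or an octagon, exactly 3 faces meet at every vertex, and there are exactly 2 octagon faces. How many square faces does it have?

8

Let x be the number of squares; then F = 2 + x.
Edge–face incidences: 2E = 8·2 + 4·x = 16 + 4x.
Every vertex has degree 3, so 3V = 2E.
Euler: V − E + F = 2 ⇒ (2E)/3 − E + (2 + x) = 2.
Multiply by 6: 2·(2E) − 3·(2E) + 6·(2 + x) = 12, i.e. 12 + 6x − (16 + 4x) = 12.
Collecting terms: 2x − 4 = 12, so 2x = 16, so x = 8.
Then 2E = 16 + 4·8 = 48, so E = 24, V = 2E/3 = 16, F = 2 + 8 = 10.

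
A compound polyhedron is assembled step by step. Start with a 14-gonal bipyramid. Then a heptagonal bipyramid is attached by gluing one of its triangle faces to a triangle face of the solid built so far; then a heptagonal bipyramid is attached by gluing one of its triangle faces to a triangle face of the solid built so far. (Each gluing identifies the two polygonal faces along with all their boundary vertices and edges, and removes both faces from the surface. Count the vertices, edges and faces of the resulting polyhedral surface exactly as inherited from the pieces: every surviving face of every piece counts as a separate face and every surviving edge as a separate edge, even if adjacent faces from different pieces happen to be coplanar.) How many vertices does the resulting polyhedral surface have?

A 14-gonal bipyramid: V=16, E=42, F=28.
Attach a heptagonal bipyramid (V=9, E=21, F=14) along a 3-gon: merge 3 vertices and 3 edges, delete both glued faces → V=22, E=60, F=40.
Attach a heptagonal bipyramid (V=9, E=21, F=14) along a 3-gon: merge 3 vertices and 3 edges, delete both glued faces → V=28, E=78, F=52.
Check: V − E + F = 28 − 78 + 52 = 2.

28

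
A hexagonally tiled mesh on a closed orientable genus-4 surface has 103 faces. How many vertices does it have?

200

χ = 2 − 2·4 = -6, and every face is a hexagon so 6F = 2E.
E = 6·103/2 = 309. Then V = -6 + E − F = -6 + 309 − 103 = 200.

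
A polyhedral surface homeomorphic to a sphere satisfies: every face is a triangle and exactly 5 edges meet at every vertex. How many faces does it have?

Each face has 3 edges and each edge borders two faces, so 2E = 3F.
Each vertex has degree 5, so 5V = 2E and hence V = 3F/5.
Euler: V − E + F = 2 ⇒ (3F/5) − (3F/2) + F = 2.
Multiply by 10: (6 − 15 + 10)F = 20, i.e. 1F = 20.
So F = 20, E = 3·20/2 = 30, V = 3·20/5 = 12.

20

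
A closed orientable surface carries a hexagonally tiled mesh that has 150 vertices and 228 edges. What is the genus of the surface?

2

Every face is a hexagon and each edge borders two faces, so 6F = 2·228, giving F = 76.
χ = V − E + F = 150 − 228 + 76 = -2.
For a closed orientable surface χ = 2 − 2g, so g = (2 − (-2))/2 = 2.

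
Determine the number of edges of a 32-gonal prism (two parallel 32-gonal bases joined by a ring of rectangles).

A prism on an n-gon has two n-gon bases and n rectangular sides: V = 2·32 = 64, E = 3·32 = 96, F = 32 + 2 = 34.

96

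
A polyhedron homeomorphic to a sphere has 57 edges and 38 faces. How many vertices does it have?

21

Here V − E + F = 2.
V = 2 + E − F = 2 + 57 − 38 = 21.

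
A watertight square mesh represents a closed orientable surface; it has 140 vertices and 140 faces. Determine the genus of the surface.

Every face is a square, so 2E = 4·140 = 560, giving E = 280.
χ = V − E + F = 140 − 280 + 140 = 0.
For a closed orientable surface χ = 2 − 2g, so g = (2 − (0))/2 = 1.

1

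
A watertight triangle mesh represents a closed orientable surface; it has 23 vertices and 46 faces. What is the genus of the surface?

1

Every face is a triangle, so 2E = 3·46 = 138, giving E = 69.
χ = V − E + F = 23 − 69 + 46 = 0.
For a closed orientable surface χ = 2 − 2g, so g = (2 − (0))/2 = 1.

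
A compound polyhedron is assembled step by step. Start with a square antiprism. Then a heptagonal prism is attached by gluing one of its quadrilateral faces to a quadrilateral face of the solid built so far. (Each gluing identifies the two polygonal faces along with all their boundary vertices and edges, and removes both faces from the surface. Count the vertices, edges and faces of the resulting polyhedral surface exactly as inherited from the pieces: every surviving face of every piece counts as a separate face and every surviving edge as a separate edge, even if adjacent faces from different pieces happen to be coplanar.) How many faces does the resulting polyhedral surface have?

A square antiprism: V=8, E=16, F=10.
Attach a heptagonal prism (V=14, E=21, F=9) along a 4-gon: merge 4 vertices and 4 edges, delete both glued faces → V=18, E=33, F=17.
Check: V − E + F = 18 − 33 + 17 = 2.

17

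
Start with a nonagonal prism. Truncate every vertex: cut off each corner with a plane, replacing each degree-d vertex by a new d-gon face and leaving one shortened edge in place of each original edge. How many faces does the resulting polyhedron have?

29

The base solid has V = 18, E = 27, F = 11.
Truncation replaces each original edge-end by a new vertex, so V′ = 2E = 54.
Each original edge survives, and each old vertex of degree d contributes d new edges; summing degrees gives Σd = 2E, so E′ = E + 2E = 3E = 81.
Each original face survives and each original vertex becomes one new face: F′ = F + V = 29.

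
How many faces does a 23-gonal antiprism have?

An antiprism on an n-gon has two n-gon caps and 2n triangles: V = 2·23 = 46, E = 4·23 = 92, F = 2·23 + 2 = 48.

48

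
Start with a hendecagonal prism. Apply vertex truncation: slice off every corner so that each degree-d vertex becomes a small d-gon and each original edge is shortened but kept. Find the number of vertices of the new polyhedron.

The base solid has V = 22, E = 33, F = 13.
Truncation replaces each original edge-end by a new vertex, so V′ = 2E = 66.
Each original edge survives, and each old vertex of degree d contributes d new edges; summing degrees gives Σd = 2E, so E′ = E + 2E = 3E = 99.
Each original face survives and each original vertex becomes one new face: F′ = F + V = 35.

66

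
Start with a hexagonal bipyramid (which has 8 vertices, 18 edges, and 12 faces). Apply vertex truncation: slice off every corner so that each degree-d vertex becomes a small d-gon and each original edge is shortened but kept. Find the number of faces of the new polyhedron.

20

Truncation replaces each original edge-end by a new vertex, so V′ = 2E = 36.
Each original edge survives, and each old vertex of degree d contributes d new edges; summing degrees gives Σd = 2E, so E′ = E + 2E = 3E = 54.
Each original face survives and each original vertex becomes one new face: F′ = F + V = 20.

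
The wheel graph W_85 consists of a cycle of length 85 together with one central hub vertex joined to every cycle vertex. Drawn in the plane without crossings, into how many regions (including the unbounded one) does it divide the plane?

W_85 has V = 85 + 1 = 86 vertices and E = 2·85 = 170 edges.
By Euler's formula F = 2 − V + E = 2 − 86 + 170 = 86.

86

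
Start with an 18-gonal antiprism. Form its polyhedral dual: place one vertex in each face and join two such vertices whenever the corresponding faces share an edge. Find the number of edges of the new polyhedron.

The base solid has V = 36, E = 72, F = 38.
The dual swaps V and F and preserves E: V′ = F = 38, E′ = E = 72, F′ = V = 36.

72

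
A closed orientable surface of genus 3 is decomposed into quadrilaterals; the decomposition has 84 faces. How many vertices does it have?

80

χ = 2 − 2·3 = -4, and every face is a square so 4F = 2E.
E = 4·84/2 = 168. Then V = -4 + E − F = -4 + 168 − 84 = 80.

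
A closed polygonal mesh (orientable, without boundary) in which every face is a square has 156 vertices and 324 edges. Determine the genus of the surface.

Every face is a square and each edge borders two faces, so 4F = 2·324, giving F = 162.
χ = V − E + F = 156 − 324 + 162 = -6.
For a closed orientable surface χ = 2 − 2g, so g = (2 − (-6))/2 = 4.

4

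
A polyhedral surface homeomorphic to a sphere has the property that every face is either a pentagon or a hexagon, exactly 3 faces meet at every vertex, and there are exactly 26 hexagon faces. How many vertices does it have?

Let x be the number of pentagons; then F = 26 + x.
Edge–face incidences: 2E = 6·26 + 5·x = 156 + 5x.
Every vertex has degree 3, so 3V = 2E.
Euler: V − E + F = 2 ⇒ (2E)/3 − E + (26 + x) = 2.
Multiply by 6: 2·(2E) − 3·(2E) + 6·(26 + x) = 12, i.e. 156 + 6x − (156 + 5x) = 12.
Collecting terms: x = 12.
Then 2E = 156 + 5·12 = 216, so E = 108, V = 2E/3 = 72, F = 26 + 12 = 38.

72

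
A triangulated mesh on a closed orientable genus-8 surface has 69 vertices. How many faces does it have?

166

χ = 2 − 2·8 = -14, and every face is a triangle so 3F = 2E.
V − E + F = -14 with E = 3F/2 gives 69 − (3/2 − 1)·F = -14, so F = 166 and E = 249.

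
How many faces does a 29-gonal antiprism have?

60

An antiprism on an n-gon has two n-gon caps and 2n triangles: V = 2·29 = 58, E = 4·29 = 116, F = 2·29 + 2 = 60.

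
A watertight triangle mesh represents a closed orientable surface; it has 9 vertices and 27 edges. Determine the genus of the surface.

Every face is a triangle and each edge borders two faces, so 3F = 2·27, giving F = 18.
χ = V − E + F = 9 − 27 + 18 = 0.
For a closed orientable surface χ = 2 − 2g, so g = (2 − (0))/2 = 1.

1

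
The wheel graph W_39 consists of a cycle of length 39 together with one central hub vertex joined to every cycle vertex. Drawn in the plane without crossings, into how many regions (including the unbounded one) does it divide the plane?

W_39 has V = 39 + 1 = 40 vertices and E = 2·39 = 78 edges.
By Euler's formula F = 2 − V + E = 2 − 40 + 78 = 40.

40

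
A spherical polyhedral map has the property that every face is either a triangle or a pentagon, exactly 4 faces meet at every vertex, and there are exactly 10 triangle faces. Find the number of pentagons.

Let x be the number of pentagons; then F = 10 + x.
Edge–face incidences: 2E = 3·10 + 5·x = 30 + 5x.
Every vertex has degree 4, so 4V = 2E.
Euler: V − E + F = 2 ⇒ (2E)/4 − E + (10 + x) = 2.
Multiply by 8: 2·(2E) − 4·(2E) + 8·(10 + x) = 16, i.e. 80 + 8x − 2·(30 + 5x) = 16.
Collecting terms: −2x + 20 = 16, so −2x = −4, so x = 2.
Then 2E = 30 + 5·2 = 40, so E = 20, V = 2E/4 = 10, F = 10 + 2 = 12.

2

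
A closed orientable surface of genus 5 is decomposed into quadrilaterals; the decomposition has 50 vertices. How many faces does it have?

χ = 2 − 2·5 = -8, and every face is a square so 4F = 2E.
V − E + F = -8 with E = 4F/2 gives 50 − (4/2 − 1)·F = -8, so F = 58 and E = 116.

58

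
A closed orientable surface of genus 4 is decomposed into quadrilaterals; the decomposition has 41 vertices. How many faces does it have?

χ = 2 − 2·4 = -6, and every face is a square so 4F = 2E.
V − E + F = -6 with E = 4F/2 gives 41 − (4/2 − 1)·F = -6, so F = 47 and E = 94.

47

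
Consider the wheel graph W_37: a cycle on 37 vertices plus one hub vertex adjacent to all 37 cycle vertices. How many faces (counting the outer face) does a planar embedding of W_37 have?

W_37 has V = 37 + 1 = 38 vertices and E = 2·37 = 74 edges.
By Euler's formula F = 2 − V + E = 2 − 38 + 74 = 38.

38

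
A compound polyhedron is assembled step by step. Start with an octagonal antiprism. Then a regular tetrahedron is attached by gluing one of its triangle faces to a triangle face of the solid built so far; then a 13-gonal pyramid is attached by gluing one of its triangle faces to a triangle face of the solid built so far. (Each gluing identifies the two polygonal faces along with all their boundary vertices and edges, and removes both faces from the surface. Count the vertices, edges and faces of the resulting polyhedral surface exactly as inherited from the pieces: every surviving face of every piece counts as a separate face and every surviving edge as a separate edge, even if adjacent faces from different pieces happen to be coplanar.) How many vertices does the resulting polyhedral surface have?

28

An octagonal antiprism: V=16, E=32, F=18.
Attach a regular tetrahedron (V=4, E=6, F=4) along a 3-gon: merge 3 vertices and 3 edges, delete both glued faces → V=17, E=35, F=20.
Attach a 13-gonal pyramid (V=14, E=26, F=14) along a 3-gon: merge 3 vertices and 3 edges, delete both glued faces → V=28, E=58, F=32.
Check: V − E + F = 28 − 58 + 32 = 2.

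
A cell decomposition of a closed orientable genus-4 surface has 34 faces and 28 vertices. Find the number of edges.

68

For a closed orientable surface of genus 4, χ = 2 − 2·4 = -6.
E = V + F − (-6) = 28 + 34 − (-6) = 68.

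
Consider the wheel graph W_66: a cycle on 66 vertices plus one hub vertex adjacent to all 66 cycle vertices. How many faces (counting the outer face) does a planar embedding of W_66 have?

W_66 has V = 66 + 1 = 67 vertices and E = 2·66 = 132 edges.
By Euler's formula F = 2 − V + E = 2 − 67 + 132 = 67.

67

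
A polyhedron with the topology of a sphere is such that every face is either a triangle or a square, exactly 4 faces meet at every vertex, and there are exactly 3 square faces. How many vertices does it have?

9

Let x be the number of triangles; then F = 3 + x.
Edge–face incidences: 2E = 4·3 + 3·x = 12 + 3x.
Every vertex has degree 4, so 4V = 2E.
Euler: V − E + F = 2 ⇒ (2E)/4 − E + (3 + x) = 2.
Multiply by 8: 2·(2E) − 4·(2E) + 8·(3 + x) = 16, i.e. 24 + 8x − 2·(12 + 3x) = 16.
Collecting terms: 2x = 16, so x = 8.
Then 2E = 12 + 3·8 = 36, so E = 18, V = 2E/4 = 9, F = 3 + 8 = 11.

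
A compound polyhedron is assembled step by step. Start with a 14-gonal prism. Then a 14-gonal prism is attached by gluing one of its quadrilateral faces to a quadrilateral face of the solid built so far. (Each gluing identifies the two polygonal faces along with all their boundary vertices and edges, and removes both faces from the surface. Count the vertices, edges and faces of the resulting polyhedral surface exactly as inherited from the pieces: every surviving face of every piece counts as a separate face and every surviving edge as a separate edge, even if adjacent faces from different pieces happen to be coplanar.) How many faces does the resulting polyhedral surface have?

A 14-gonal prism: V=28, E=42, F=16.
Attach a 14-gonal prism (V=28, E=42, F=16) along a 4-gon: merge 4 vertices and 4 edges, delete both glued faces → V=52, E=80, F=30.
Check: V − E + F = 52 − 80 + 30 = 2.

30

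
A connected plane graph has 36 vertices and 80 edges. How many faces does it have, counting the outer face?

46

Euler's formula for a connected plane graph: V − E + F = 2, so F = 2 − 36 + 80 = 46.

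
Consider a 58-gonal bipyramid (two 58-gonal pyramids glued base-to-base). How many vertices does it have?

A bipyramid over an n-gon has 2n triangular faces and n + 2 vertices: V = 58 + 2 = 60, E = 3·58 = 174, F = 2·58 = 116.

60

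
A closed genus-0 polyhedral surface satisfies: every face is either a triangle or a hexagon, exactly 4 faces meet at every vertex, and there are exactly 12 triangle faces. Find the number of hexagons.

2

Let x be the number of hexagons; then F = 12 + x.
Edge–face incidences: 2E = 3·12 + 6·x = 36 + 6x.
Every vertex has degree 4, so 4V = 2E.
Euler: V − E + F = 2 ⇒ (2E)/4 − E + (12 + x) = 2.
Multiply by 8: 2·(2E) − 4·(2E) + 8·(12 + x) = 16, i.e. 96 + 8x − 2·(36 + 6x) = 16.
Collecting terms: −4x + 24 = 16, so −4x = −8, so x = 2.
Then 2E = 36 + 6·2 = 48, so E = 24, V = 2E/4 = 12, F = 12 + 2 = 14.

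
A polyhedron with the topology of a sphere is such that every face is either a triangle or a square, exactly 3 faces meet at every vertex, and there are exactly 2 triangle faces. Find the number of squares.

Let x be the number of squares; then F = 2 + x.
Edge–face incidences: 2E = 3·2 + 4·x = 6 + 4x.
Every vertex has degree 3, so 3V = 2E.
Euler: V − E + F = 2 ⇒ (2E)/3 − E + (2 + x) = 2.
Multiply by 6: 2·(2E) − 3·(2E) + 6·(2 + x) = 12, i.e. 12 + 6x − (6 + 4x) = 12.
Collecting terms: 2x + 6 = 12, so 2x = 6, so x = 3.
Then 2E = 6 + 4·3 = 18, so E = 9, V = 2E/3 = 6, F = 2 + 3 = 5.

3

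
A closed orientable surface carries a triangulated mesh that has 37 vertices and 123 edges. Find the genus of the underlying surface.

Every face is a triangle and each edge borders two faces, so 3F = 2·123, giving F = 82.
χ = V − E + F = 37 − 123 + 82 = -4.
For a closed orientable surface χ = 2 − 2g, so g = (2 − (-4))/2 = 3.

3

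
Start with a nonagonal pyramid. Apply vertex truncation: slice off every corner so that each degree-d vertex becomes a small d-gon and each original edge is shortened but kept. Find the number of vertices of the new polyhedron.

36

The base solid has V = 10, E = 18, F = 10.
Truncation replaces each original edge-end by a new vertex, so V′ = 2E = 36.
Each original edge survives, and each old vertex of degree d contributes d new edges; summing degrees gives Σd = 2E, so E′ = E + 2E = 3E = 54.
Each original face survives and each original vertex becomes one new face: F′ = F + V = 20.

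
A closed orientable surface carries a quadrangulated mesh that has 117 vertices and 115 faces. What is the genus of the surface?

Every face is a square, so 2E = 4·115 = 460, giving E = 230.
χ = V − E + F = 117 − 230 + 115 = 2.
For a closed orientable surface χ = 2 − 2g, so g = (2 − (2))/2 = 0.

0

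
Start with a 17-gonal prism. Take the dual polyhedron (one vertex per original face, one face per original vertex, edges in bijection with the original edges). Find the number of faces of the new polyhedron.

34

The base solid has V = 34, E = 51, F = 19.
The dual swaps V and F and preserves E: V′ = F = 19, E′ = E = 51, F′ = V = 34.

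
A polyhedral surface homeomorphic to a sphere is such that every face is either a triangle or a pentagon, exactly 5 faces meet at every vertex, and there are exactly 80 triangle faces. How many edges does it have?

Let x be the number of pentagons; then F = 80 + x.
Edge–face incidences: 2E = 3·80 + 5·x = 240 + 5x.
Every vertex has degree 5, so 5V = 2E.
Euler: V − E + F = 2 ⇒ (2E)/5 − E + (80 + x) = 2.
Multiply by 10: 2·(2E) − 5·(2E) + 10·(80 + x) = 20, i.e. 800 + 10x − 3·(240 + 5x) = 20.
Collecting terms: −5x + 80 = 20, so −5x = −60, so x = 12.
Then 2E = 240 + 5·12 = 300, so E = 150, V = 2E/5 = 60, F = 80 + 12 = 92.

150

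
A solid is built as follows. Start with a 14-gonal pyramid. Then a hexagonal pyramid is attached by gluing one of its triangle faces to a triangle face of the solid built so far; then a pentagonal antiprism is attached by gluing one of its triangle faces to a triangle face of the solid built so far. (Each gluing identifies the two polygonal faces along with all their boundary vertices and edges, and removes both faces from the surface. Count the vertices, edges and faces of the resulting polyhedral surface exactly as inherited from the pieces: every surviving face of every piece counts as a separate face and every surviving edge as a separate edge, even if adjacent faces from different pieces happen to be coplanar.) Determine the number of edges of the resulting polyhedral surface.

54

A 14-gonal pyramid: V=15, E=28, F=15.
Attach a hexagonal pyramid (V=7, E=12, F=7) along a 3-gon: merge 3 vertices and 3 edges, delete both glued faces → V=19, E=37, F=20.
Attach a pentagonal antiprism (V=10, E=20, F=12) along a 3-gon: merge 3 vertices and 3 edges, delete both glued faces → V=26, E=54, F=30.
Check: V − E + F = 26 − 54 + 30 = 2.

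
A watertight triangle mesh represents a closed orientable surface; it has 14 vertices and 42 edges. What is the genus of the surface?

1

Every face is a triangle and each edge borders two faces, so 3F = 2·42, giving F = 28.
χ = V − E + F = 14 − 42 + 28 = 0.
For a closed orientable surface χ = 2 − 2g, so g = (2 − (0))/2 = 1.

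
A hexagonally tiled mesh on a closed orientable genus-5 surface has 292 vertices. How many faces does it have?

150

χ = 2 − 2·5 = -8, and every face is a hexagon so 6F = 2E.
V − E + F = -8 with E = 6F/2 gives 292 − (6/2 − 1)·F = -8, so F = 150 and E = 450.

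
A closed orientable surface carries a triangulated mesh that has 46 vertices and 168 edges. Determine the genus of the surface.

Every face is a triangle and each edge borders two faces, so 3F = 2·168, giving F = 112.
χ = V − E + F = 46 − 168 + 112 = -10.
For a closed orientable surface χ = 2 − 2g, so g = (2 − (-10))/2 = 6.

6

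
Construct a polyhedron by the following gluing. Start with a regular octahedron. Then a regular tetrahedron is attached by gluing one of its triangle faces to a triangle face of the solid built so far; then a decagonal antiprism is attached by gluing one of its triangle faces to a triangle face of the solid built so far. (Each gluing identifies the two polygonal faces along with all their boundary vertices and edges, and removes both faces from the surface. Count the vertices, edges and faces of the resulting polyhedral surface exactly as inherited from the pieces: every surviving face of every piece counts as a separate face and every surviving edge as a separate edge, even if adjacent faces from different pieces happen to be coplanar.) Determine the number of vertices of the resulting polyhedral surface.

A regular octahedron: V=6, E=12, F=8.
Attach a regular tetrahedron (V=4, E=6, F=4) along a 3-gon: merge 3 vertices and 3 edges, delete both glued faces → V=7, E=15, F=10.
Attach a decagonal antiprism (V=20, E=40, F=22) along a 3-gon: merge 3 vertices and 3 edges, delete both glued faces → V=24, E=52, F=30.
Check: V − E + F = 24 − 52 + 30 = 2.

24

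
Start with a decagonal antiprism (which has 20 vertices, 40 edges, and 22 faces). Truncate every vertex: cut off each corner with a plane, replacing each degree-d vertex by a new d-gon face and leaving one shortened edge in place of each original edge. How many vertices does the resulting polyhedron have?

Truncation replaces each original edge-end by a new vertex, so V′ = 2E = 80.
Each original edge survives, and each old vertex of degree d contributes d new edges; summing degrees gives Σd = 2E, so E′ = E + 2E = 3E = 120.
Each original face survives and each original vertex becomes one new face: F′ = F + V = 42.

80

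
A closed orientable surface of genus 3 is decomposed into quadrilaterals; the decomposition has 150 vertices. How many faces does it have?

χ = 2 − 2·3 = -4, and every face is a square so 4F = 2E.
V − E + F = -4 with E = 4F/2 gives 150 − (4/2 − 1)·F = -4, so F = 154 and E = 308.

154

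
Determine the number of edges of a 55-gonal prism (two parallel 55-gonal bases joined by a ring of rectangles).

A prism on an n-gon has two n-gon bases and n rectangular sides: V = 2·55 = 110, E = 3·55 = 165, F = 55 + 2 = 57.

165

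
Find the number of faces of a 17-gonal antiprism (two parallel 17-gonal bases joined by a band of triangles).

An antiprism on an n-gon has two n-gon caps and 2n triangles: V = 2·17 = 34, E = 4·17 = 68, F = 2·17 + 2 = 36.

36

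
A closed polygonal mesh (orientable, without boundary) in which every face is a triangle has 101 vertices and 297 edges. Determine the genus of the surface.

Every face is a triangle and each edge borders two faces, so 3F = 2·297, giving F = 198.
χ = V − E + F = 101 − 297 + 198 = 2.
For a closed orientable surface χ = 2 − 2g, so g = (2 − (2))/2 = 0.

0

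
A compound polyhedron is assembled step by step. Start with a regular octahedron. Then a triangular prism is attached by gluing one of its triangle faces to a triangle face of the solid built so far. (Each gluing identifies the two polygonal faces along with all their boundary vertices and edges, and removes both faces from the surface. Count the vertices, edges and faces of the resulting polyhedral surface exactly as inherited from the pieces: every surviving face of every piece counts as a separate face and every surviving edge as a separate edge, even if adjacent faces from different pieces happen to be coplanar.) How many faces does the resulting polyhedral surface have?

A regular octahedron: V=6, E=12, F=8.
Attach a triangular prism (V=6, E=9, F=5) along a 3-gon: merge 3 vertices and 3 edges, delete both glued faces → V=9, E=18, F=11.
Check: V − E + F = 9 − 18 + 11 = 2.

11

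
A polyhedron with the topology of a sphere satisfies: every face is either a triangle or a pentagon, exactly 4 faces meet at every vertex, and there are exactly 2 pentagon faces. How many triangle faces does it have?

10

Let x be the number of triangles; then F = 2 + x.
Edge–face incidences: 2E = 5·2 + 3·x = 10 + 3x.
Every vertex has degree 4, so 4V = 2E.
Euler: V − E + F = 2 ⇒ (2E)/4 − E + (2 + x) = 2.
Multiply by 8: 2·(2E) − 4·(2E) + 8·(2 + x) = 16, i.e. 16 + 8x − 2·(10 + 3x) = 16.
Collecting terms: 2x − 4 = 16, so 2x = 20, so x = 10.
Then 2E = 10 + 3·10 = 40, so E = 20, V = 2E/4 = 10, F = 2 + 10 = 12.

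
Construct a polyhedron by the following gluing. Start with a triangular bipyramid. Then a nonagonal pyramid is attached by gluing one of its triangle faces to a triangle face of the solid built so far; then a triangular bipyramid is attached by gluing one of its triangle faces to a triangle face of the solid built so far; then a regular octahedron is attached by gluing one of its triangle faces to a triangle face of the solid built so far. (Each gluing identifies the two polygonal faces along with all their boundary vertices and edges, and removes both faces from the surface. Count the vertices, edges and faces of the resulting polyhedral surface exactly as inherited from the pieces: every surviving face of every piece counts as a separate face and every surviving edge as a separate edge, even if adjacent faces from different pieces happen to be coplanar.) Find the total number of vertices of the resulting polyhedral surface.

17

A triangular bipyramid: V=5, E=9, F=6.
Attach a nonagonal pyramid (V=10, E=18, F=10) along a 3-gon: merge 3 vertices and 3 edges, delete both glued faces → V=12, E=24, F=14.
Attach a triangular bipyramid (V=5, E=9, F=6) along a 3-gon: merge 3 vertices and 3 edges, delete both glued faces → V=14, E=30, F=18.
Attach a regular octahedron (V=6, E=12, F=8) along a 3-gon: merge 3 vertices and 3 edges, delete both glued faces → V=17, E=39, F=24.
Check: V − E + F = 17 − 39 + 24 = 2.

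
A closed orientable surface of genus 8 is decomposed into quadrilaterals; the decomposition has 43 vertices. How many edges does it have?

χ = 2 − 2·8 = -14, and every face is a square so 4F = 2E.
V − E + F = -14 with E = 4F/2 gives 43 − (4/2 − 1)·F = -14, so F = 57 and E = 114.

114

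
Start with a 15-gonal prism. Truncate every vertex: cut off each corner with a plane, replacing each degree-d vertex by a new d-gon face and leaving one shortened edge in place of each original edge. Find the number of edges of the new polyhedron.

The base solid has V = 30, E = 45, F = 17.
Truncation replaces each original edge-end by a new vertex, so V′ = 2E = 90.
Each original edge survives, and each old vertex of degree d contributes d new edges; summing degrees gives Σd = 2E, so E′ = E + 2E = 3E = 135.
Each original face survives and each original vertex becomes one new face: F′ = F + V = 47.

135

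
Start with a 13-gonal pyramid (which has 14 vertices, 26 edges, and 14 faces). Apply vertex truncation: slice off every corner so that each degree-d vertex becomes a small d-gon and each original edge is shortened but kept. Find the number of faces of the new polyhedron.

28

Truncation replaces each original edge-end by a new vertex, so V′ = 2E = 52.
Each original edge survives, and each old vertex of degree d contributes d new edges; summing degrees gives Σd = 2E, so E′ = E + 2E = 3E = 78.
Each original face survives and each original vertex becomes one new face: F′ = F + V = 28.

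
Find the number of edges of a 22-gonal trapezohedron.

88

The n-trapezohedron (dual of the n-antiprism) has V = 2·22 + 2 = 46, E = 4·22 = 88, F = 2·22 = 44.
Check: V − E + F = 46 − 88 + 44 = 2.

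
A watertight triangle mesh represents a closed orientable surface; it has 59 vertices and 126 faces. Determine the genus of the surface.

Every face is a triangle, so 2E = 3·126 = 378, giving E = 189.
χ = V − E + F = 59 − 189 + 126 = -4.
For a closed orientable surface χ = 2 − 2g, so g = (2 − (-4))/2 = 3.

3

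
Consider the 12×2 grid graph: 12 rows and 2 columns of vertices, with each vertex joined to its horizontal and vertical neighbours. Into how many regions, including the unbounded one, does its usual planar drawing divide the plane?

The grid has V = 12·2 = 24 vertices and E = 12·1 + 2·11 = 34 edges.
F = 2 − V + E = 2 − 24 + 34 = 12.

12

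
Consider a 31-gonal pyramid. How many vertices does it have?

A pyramid on an n-gon base has one n-gon and n triangles: V = 31 + 1 = 32, E = 2·31 = 62, F = 31 + 1 = 32.

32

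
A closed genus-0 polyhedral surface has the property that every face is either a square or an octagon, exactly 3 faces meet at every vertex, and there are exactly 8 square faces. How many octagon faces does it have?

2

Let x be the number of octagons; then F = 8 + x.
Edge–face incidences: 2E = 4·8 + 8·x = 32 + 8x.
Every vertex has degree 3, so 3V = 2E.
Euler: V − E + F = 2 ⇒ (2E)/3 − E + (8 + x) = 2.
Multiply by 6: 2·(2E) − 3·(2E) + 6·(8 + x) = 12, i.e. 48 + 6x − (32 + 8x) = 12.
Collecting terms: −2x + 16 = 12, so −2x = −4, so x = 2.
Then 2E = 32 + 8·2 = 48, so E = 24, V = 2E/3 = 16, F = 8 + 2 = 10.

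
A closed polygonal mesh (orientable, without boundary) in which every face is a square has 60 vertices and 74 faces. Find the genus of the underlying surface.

Every face is a square, so 2E = 4·74 = 296, giving E = 148.
χ = V − E + F = 60 − 148 + 74 = -14.
For a closed orientable surface χ = 2 − 2g, so g = (2 − (-14))/2 = 8.

8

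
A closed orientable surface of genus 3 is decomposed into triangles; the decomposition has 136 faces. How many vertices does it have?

64

χ = 2 − 2·3 = -4, and every face is a triangle so 3F = 2E.
E = 3·136/2 = 204. Then V = -4 + E − F = -4 + 204 − 136 = 64.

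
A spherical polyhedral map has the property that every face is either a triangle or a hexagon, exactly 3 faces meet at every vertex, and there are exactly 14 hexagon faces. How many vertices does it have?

32

Let x be the number of triangles; then F = 14 + x.
Edge–face incidences: 2E = 6·14 + 3·x = 84 + 3x.
Every vertex has degree 3, so 3V = 2E.
Euler: V − E + F = 2 ⇒ (2E)/3 − E + (14 + x) = 2.
Multiply by 6: 2·(2E) − 3·(2E) + 6·(14 + x) = 12, i.e. 84 + 6x − (84 + 3x) = 12.
Collecting terms: 3x = 12, so x = 4.
Then 2E = 84 + 3·4 = 96, so E = 48, V = 2E/3 = 32, F = 14 + 4 = 18.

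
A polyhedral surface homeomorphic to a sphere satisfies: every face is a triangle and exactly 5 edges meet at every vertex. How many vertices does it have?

12

Each face has 3 edges and each edge borders two faces, so 2E = 3F.
Each vertex has degree 5, so 5V = 2E and hence V = 3F/5.
Euler: V − E + F = 2 ⇒ (3F/5) − (3F/2) + F = 2.
Multiply by 10: (6 − 15 + 10)F = 20, i.e. 1F = 20.
So F = 20, E = 3·20/2 = 30, V = 3·20/5 = 12.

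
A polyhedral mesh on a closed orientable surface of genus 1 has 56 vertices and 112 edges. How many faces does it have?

56

For a closed orientable surface of genus 1, χ = 2 − 2·1 = 0.
F = 0 − V + E = 0 − 56 + 112 = 56.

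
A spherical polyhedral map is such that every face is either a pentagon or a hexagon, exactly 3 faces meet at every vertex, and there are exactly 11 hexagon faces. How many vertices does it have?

Let x be the number of pentagons; then F = 11 + x.
Edge–face incidences: 2E = 6·11 + 5·x = 66 + 5x.
Every vertex has degree 3, so 3V = 2E.
Euler: V − E + F = 2 ⇒ (2E)/3 − E + (11 + x) = 2.
Multiply by 6: 2·(2E) − 3·(2E) + 6·(11 + x) = 12, i.e. 66 + 6x − (66 + 5x) = 12.
Collecting terms: x = 12.
Then 2E = 66 + 5·12 = 126, so E = 63, V = 2E/3 = 42, F = 11 + 12 = 23.

42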